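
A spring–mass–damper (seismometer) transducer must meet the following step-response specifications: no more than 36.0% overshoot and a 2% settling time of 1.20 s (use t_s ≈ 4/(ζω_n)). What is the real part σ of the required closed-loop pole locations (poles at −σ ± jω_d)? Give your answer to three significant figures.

σ ≈ 3.33

The settling-time spec alone fixes σ = ζω_n = 4/t_s = 4/1.20 = 3.33.
(Overshoot then fixes ζ = 0.309 and hence ω_d = σ·√(1−ζ²)/ζ = 10.3 rad/s.)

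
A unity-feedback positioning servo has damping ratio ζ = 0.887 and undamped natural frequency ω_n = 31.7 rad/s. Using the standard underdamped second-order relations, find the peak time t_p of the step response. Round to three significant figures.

t_p ≈ 0.215 s

The damped frequency is ω_d = ω_n√(1−ζ²) = 31.7·√(1−0.787) = 14.6 rad/s.
Peak time t_p = π/ω_d = π/14.6 = 0.215 s.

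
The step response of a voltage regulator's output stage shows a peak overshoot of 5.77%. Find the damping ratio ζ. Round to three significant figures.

ζ ≈ 0.672

Inverting the overshoot relation: ζ = |ln 0.0577|/√(π² + ln²0.0577) = 0.672.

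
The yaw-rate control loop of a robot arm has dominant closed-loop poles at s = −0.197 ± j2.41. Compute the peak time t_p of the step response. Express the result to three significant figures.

t_p = π/ω_d with ω_d = 2.41 (the imaginary part), so t_p = 1.30 s.

t_p ≈ 1.30 s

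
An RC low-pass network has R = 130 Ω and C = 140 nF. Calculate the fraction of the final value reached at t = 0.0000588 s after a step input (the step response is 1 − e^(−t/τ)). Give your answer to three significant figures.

y/y_∞ ≈ 0.960

τ = RC = 130 × 140 nF = 0.0000182 s.
y(t)/y_∞ = 1 − e^(−t/τ) = 1 − e^(−0.0000588/0.0000182) = 1 − e^(−3.23) = 0.960.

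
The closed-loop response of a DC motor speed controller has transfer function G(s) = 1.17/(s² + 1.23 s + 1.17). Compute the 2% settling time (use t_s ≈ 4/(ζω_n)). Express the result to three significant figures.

t_s ≈ 6.50 s

Comparing the denominator to s² + 2ζω_n s + ω_n²: ω_n = √1.17 = 1.08 rad/s, and 2ζω_n = 1.23 so ζ = 1.23/(2·1.08) = 0.569.
t_s ≈ 4/(ζω_n) = 4/(0.569·1.08) = 6.50 s.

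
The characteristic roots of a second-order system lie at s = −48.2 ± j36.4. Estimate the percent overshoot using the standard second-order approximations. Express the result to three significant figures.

|pole| = ω_n = √(48.2² + 36.4²) = 60.4 rad/s; ζ = cos θ = σ/ω_n = 0.798.
%OS = 100 e^{−πζ/√(1−ζ²)} with ζ = 0.798 gives 1.56%.

%OS ≈ 1.56%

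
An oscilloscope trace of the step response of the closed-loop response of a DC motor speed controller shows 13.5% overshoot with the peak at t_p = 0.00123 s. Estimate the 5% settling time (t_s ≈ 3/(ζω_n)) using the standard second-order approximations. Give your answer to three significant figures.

ζ from %OS: ζ = |ln 0.135|/√(π²+ln²0.135) = 0.538.
From t_p = π/ω_d, ω_d = π/0.00123 = 2550 rad/s, so ω_n = ω_d/√(1−ζ²) = 3030 rad/s.
t_s ≈ 3/(ζω_n) = 3/(0.538·3030) = 0.00184 s.

t_s ≈ 0.00184 s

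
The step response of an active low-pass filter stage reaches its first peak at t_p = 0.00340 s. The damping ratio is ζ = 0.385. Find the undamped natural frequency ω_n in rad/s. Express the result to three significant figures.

Peak time t_p = π/ω_d, so ω_d = π/t_p = π/0.00340 = 924 rad/s.
ω_n = ω_d/√(1−ζ²) = 924/√0.852 = 1000 rad/s.

ω_n ≈ 1000 rad/s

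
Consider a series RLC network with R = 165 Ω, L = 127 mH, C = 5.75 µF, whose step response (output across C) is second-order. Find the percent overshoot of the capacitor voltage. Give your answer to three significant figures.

%OS ≈ 12.3%

For a series RLC circuit (capacitor voltage as output), ω_n = 1/√(LC) = 1/√(127 mH · 5.75 µF) = 1170 rad/s.
ζ = (R/2)·√(C/L) = (165/2)·√(5.75 µF/127 mH) = 0.555.
%OS = 100·exp(−πζ/√(1−ζ²)) = 12.3%.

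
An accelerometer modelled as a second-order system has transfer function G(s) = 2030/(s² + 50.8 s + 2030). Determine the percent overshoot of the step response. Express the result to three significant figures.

%OS ≈ 11.7%

Matching coefficients with s² + 2ζω_n s + ω_n² gives ω_n² = 2030 ⇒ ω_n = 45.1 rad/s, and ζ = 50.8/(2ω_n) = 0.564.
%OS = 100 e^{−πζ/√(1−ζ²)} with ζ = 0.564 gives 11.7%.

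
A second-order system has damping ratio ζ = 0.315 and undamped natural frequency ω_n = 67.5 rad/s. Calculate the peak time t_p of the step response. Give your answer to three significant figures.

t_p ≈ 0.0490 s

The damped frequency is ω_d = ω_n√(1−ζ²) = 67.5·√(1−0.0992) = 64.1 rad/s.
Peak time t_p = π/ω_d = π/64.1 = 0.0490 s.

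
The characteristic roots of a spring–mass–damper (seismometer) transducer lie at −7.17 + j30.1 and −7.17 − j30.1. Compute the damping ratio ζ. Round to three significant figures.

ζ ≈ 0.232

The poles are at −σ ± jω_d with σ = 7.17 and ω_d = 30.1, so ω_n = √(σ²+ω_d²) = 30.9 rad/s and ζ = σ/ω_n = 0.232.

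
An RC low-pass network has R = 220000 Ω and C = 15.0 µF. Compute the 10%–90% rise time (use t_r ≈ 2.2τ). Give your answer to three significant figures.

t_r ≈ 7.26 s

τ = RC = 220000 × 15.0 µF = 3.30 s.
t_r ≈ 2.2τ = 7.26 s.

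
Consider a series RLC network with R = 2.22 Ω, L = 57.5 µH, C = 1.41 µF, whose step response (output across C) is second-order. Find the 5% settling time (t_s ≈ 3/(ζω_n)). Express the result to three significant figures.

t_s ≈ 0.000155 s

For a series RLC circuit (capacitor voltage as output), ω_n = 1/√(LC) = 1/√(57.5 µH · 1.41 µF) = 111000 rad/s.
ζ = (R/2)·√(C/L) = (2.22/2)·√(1.41 µF/57.5 µH) = 0.174.
t_s ≈ 3/(ζω_n) = 0.000155 s.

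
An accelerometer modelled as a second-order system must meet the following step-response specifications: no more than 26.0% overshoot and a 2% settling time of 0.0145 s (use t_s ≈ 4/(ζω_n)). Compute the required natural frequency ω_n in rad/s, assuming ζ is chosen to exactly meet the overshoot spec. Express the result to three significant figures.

Inverting the overshoot relation: ζ = |ln 0.260|/√(π² + ln²0.260) = 0.394.
Then ω_n = 4/(ζ t_s) = 4/(0.394 × 0.0145) = 700 rad/s.

ω_n ≈ 700 rad/s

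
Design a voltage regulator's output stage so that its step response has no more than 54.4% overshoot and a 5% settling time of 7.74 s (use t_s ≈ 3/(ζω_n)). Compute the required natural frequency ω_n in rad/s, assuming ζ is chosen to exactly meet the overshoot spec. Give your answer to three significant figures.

Inverting the overshoot relation: ζ = |ln 0.544|/√(π² + ln²0.544) = 0.190.
Then ω_n = 3/(ζ t_s) = 3/(0.190 × 7.74) = 2.04 rad/s.

ω_n ≈ 2.04 rad/s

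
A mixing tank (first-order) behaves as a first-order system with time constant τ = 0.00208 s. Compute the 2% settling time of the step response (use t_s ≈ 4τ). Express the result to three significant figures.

t_s ≈ 0.00832 s

t_s ≈ 4τ = 0.00832 s.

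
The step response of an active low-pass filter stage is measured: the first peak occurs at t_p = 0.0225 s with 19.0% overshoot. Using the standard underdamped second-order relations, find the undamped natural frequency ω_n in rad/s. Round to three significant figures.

ζ from %OS: ζ = |ln 0.190|/√(π²+ln²0.190) = 0.467.
From t_p = π/ω_d, ω_d = π/0.0225 = 140 rad/s, so ω_n = ω_d/√(1−ζ²) = 158 rad/s.

ω_n ≈ 158 rad/s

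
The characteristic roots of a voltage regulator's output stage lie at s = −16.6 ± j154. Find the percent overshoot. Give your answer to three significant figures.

|pole| = ω_n = √(16.6² + 154²) = 155 rad/s; ζ = cos θ = σ/ω_n = 0.107.
%OS = 100 e^{−πζ/√(1−ζ²)} with ζ = 0.107 gives 71.3%.

%OS ≈ 71.3%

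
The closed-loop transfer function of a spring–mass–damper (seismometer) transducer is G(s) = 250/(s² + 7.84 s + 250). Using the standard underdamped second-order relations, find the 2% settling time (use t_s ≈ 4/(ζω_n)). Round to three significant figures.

Matching coefficients with s² + 2ζω_n s + ω_n² gives ω_n² = 250 ⇒ ω_n = 15.8 rad/s, and ζ = 7.84/(2ω_n) = 0.248.
t_s ≈ 4/(ζω_n) = 4/(0.248·15.8) = 1.02 s.

t_s ≈ 1.02 s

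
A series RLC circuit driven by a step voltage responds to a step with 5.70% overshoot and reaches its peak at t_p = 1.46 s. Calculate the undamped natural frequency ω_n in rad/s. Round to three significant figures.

ω_n ≈ 2.91 rad/s

ζ from %OS: ζ = |ln 0.0570|/√(π²+ln²0.0570) = 0.674.
t_p = π/ω_d ⇒ ω_d = 2.15 rad/s; then ω_n = ω_d/√(1−ζ²) = 2.91 rad/s.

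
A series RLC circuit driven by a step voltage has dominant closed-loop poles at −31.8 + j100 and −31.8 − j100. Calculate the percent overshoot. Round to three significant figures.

%OS ≈ 36.8%

With σ = 31.8, ω_d = 100: ω_n = √(σ²+ω_d²) = 105 rad/s, ζ = σ/ω_n = 0.303.
Overshoot: exp(−π·0.303/√(1−0.303²)) = 0.368, i.e. 36.8%.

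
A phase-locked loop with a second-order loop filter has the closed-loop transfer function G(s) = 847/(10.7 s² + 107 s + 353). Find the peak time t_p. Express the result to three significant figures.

t_p ≈ 1.11 s

Dividing through by 10.7: denominator becomes s² + 10.00 s + 32.99.
So ω_n = √32.99 = 5.74 rad/s and ζ = 10.00/(2·5.74) = 0.871.
ω_d = ω_n√(1−ζ²) = 2.83 rad/s. t_p = π/ω_d = 1.11 s.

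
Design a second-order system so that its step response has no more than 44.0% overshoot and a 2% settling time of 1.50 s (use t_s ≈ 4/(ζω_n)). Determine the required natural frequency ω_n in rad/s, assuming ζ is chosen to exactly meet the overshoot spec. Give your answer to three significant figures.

Inverting the overshoot relation: ζ = |ln 0.440|/√(π² + ln²0.440) = 0.253.
Then ω_n = 4/(ζ t_s) = 4/(0.253 × 1.50) = 10.5 rad/s.

ω_n ≈ 10.5 rad/s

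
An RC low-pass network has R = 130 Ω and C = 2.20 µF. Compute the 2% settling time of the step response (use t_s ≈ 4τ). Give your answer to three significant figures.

τ = RC = 130 × 2.20 µF = 0.000286 s.
t_s ≈ 4τ = 0.00114 s.

t_s ≈ 0.00114 s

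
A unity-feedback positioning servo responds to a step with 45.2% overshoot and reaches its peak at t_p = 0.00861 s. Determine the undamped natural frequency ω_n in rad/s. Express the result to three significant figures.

ω_n ≈ 376 rad/s

ζ from %OS: ζ = |ln 0.452|/√(π²+ln²0.452) = 0.245.
t_p = π/ω_d ⇒ ω_d = 365 rad/s; then ω_n = ω_d/√(1−ζ²) = 376 rad/s.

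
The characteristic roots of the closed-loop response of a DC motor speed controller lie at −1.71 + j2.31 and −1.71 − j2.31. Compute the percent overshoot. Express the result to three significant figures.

%OS ≈ 9.77%

With σ = 1.71, ω_d = 2.31: ω_n = √(σ²+ω_d²) = 2.87 rad/s, ζ = σ/ω_n = 0.595.
Overshoot: exp(−π·0.595/√(1−0.595²)) = 0.0977, i.e. 9.77%.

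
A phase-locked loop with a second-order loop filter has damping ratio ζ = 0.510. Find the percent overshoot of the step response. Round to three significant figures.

For an underdamped second-order system, %OS = 100·exp(−πζ/√(1−ζ²)).
πζ/√(1−ζ²) = π·0.510/√(1−0.260) = 1.863, so %OS = 100·e^(−1.863) = 15.5%.

%OS ≈ 15.5%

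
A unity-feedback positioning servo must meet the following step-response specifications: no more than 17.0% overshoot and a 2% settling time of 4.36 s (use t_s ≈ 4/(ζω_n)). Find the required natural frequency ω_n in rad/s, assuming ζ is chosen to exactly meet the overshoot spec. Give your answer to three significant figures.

Inverting the overshoot relation: ζ = |ln 0.170|/√(π² + ln²0.170) = 0.491.
Then ω_n = 4/(ζ t_s) = 4/(0.491 × 4.36) = 1.87 rad/s.

ω_n ≈ 1.87 rad/s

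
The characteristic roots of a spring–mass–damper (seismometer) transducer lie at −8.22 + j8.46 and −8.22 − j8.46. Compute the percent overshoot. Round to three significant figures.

With σ = 8.22, ω_d = 8.46: ω_n = √(σ²+ω_d²) = 11.8 rad/s, ζ = σ/ω_n = 0.697.
%OS = 100 e^{−πζ/√(1−ζ²)} with ζ = 0.697 gives 4.72%.

%OS ≈ 4.72%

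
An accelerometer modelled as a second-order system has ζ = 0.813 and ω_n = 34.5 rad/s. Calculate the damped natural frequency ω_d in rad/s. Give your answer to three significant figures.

ω_d = ω_n√(1−ζ²) = 34.5·√0.339 = 20.1 rad/s.

ω_d ≈ 20.1 rad/s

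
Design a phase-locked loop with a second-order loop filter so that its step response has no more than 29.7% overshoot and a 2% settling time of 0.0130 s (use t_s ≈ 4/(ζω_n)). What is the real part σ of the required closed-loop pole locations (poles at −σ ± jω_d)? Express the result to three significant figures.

σ ≈ 308

The settling-time spec alone fixes σ = ζω_n = 4/t_s = 4/0.0130 = 308.
(Overshoot then fixes ζ = 0.360 and hence ω_d = σ·√(1−ζ²)/ζ = 796 rad/s.)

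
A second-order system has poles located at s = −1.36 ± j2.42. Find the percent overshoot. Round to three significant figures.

%OS ≈ 17.1%

With σ = 1.36, ω_d = 2.42: ω_n = √(σ²+ω_d²) = 2.78 rad/s, ζ = σ/ω_n = 0.490.
%OS = 100·exp(−πζ/√(1−ζ²)) = 17.1%.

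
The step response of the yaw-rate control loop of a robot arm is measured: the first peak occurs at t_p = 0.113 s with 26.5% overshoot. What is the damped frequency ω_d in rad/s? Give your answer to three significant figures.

ω_d ≈ 27.8 rad/s

t_p = π/ω_d, so ω_d = π/0.113 = 27.8 rad/s.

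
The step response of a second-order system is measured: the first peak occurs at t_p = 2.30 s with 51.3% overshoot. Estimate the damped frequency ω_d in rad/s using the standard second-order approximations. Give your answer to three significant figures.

ω_d ≈ 1.37 rad/s

t_p = π/ω_d, so ω_d = π/2.30 = 1.37 rad/s.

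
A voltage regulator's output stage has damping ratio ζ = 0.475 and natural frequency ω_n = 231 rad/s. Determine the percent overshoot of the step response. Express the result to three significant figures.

%OS ≈ 18.3%

For an underdamped second-order system, %OS = 100·exp(−πζ/√(1−ζ²)).
πζ/√(1−ζ²) = π·0.475/√(1−0.226) = 1.696, so %OS = 100·e^(−1.696) = 18.3%.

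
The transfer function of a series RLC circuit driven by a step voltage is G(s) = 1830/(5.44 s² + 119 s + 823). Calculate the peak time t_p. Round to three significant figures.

Dividing through by 5.44: denominator becomes s² + 21.88 s + 151.3.
So ω_n = √151.3 = 12.3 rad/s and ζ = 21.88/(2·12.3) = 0.889.
The damped frequency ω_d = ω_n√(1−ζ²) = 5.63 rad/s. t_p = π/ω_d = 0.558 s.

t_p ≈ 0.558 s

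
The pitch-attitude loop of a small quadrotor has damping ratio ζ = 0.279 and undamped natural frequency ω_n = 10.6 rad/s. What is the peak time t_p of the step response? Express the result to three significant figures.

t_p ≈ 0.309 s

The damped frequency is ω_d = ω_n√(1−ζ²) = 10.6·√(1−0.0778) = 10.2 rad/s.
Peak time t_p = π/ω_d = π/10.2 = 0.309 s.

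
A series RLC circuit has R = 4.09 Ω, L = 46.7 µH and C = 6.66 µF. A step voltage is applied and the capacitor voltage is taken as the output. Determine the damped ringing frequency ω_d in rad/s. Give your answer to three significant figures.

For a series RLC circuit (capacitor voltage as output), ω_n = 1/√(LC) = 1/√(46.7 µH · 6.66 µF) = 56700 rad/s.
ζ = (R/2)·√(C/L) = (4.09/2)·√(6.66 µF/46.7 µH) = 0.772.
ω_d = ω_n√(1−ζ²) = 36000 rad/s.

ω_d ≈ 36000 rad/s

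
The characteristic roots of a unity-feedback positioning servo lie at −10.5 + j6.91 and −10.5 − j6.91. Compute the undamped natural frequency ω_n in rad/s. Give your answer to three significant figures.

The poles are at −σ ± jω_d with σ = 10.5 and ω_d = 6.91, so ω_n = √(σ²+ω_d²) = 12.6 rad/s and ζ = σ/ω_n = 0.835.

ω_n ≈ 12.6 rad/s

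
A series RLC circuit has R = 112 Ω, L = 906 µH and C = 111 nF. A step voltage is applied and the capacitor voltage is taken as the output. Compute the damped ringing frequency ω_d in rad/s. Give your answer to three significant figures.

ω_d ≈ 78300 rad/s

For a series RLC circuit (capacitor voltage as output), ω_n = 1/√(LC) = 1/√(906 µH · 111 nF) = 99700 rad/s.
ζ = (R/2)·√(C/L) = (112/2)·√(111 nF/906 µH) = 0.620.
ω_d = 99700·√(1 − 0.620²) = 78300 rad/s.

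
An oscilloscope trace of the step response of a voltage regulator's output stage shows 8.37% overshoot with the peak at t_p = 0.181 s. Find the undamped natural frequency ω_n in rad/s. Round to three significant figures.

The overshoot fixes ζ = −ln(OS)/√(π²+ln²(OS)) = 0.620.
From t_p = π/ω_d, ω_d = π/0.181 = 17.4 rad/s, so ω_n = ω_d/√(1−ζ²) = 22.1 rad/s.

ω_n ≈ 22.1 rad/s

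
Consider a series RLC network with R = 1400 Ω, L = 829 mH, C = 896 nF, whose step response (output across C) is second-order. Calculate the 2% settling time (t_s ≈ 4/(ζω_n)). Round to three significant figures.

t_s ≈ 0.00474 s

For a series RLC circuit (capacitor voltage as output), ω_n = 1/√(LC) = 1/√(829 mH · 896 nF) = 1160 rad/s.
ζ = (R/2)·√(C/L) = (1400/2)·√(896 nF/829 mH) = 0.728.
t_s ≈ 4/(ζω_n) = 0.00474 s.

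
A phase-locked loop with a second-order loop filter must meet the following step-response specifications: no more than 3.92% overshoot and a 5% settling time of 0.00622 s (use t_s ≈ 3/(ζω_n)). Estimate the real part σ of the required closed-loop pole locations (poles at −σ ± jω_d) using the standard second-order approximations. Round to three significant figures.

The settling-time spec alone fixes σ = ζω_n = 3/t_s = 3/0.00622 = 482.
(Overshoot then fixes ζ = 0.718 and hence ω_d = σ·√(1−ζ²)/ζ = 468 rad/s.)

σ ≈ 482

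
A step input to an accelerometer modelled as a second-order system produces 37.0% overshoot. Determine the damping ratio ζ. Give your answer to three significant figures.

ζ ≈ 0.302

ζ = −ln(OS)/√(π² + (ln OS)²). With OS = 0.370, ln OS = −0.9943 and ζ = 0.9943/3.295 = 0.302.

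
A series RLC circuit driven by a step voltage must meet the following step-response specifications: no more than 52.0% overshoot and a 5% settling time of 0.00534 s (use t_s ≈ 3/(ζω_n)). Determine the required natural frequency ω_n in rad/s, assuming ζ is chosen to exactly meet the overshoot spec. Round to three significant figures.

ω_n ≈ 2760 rad/s

ζ = −ln(OS)/√(π² + (ln OS)²). With OS = 0.520, ln OS = −0.6539 and ζ = 0.6539/3.209 = 0.204.
Then ω_n = 3/(ζ t_s) = 3/(0.204 × 0.00534) = 2760 rad/s.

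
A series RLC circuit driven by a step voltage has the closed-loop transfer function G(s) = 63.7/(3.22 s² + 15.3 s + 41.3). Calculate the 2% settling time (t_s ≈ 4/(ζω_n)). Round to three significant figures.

Dividing through by 3.22: denominator becomes s² + 4.752 s + 12.83.
So ω_n = √12.83 = 3.58 rad/s and ζ = 4.752/(2·3.58) = 0.663.
t_s ≈ 4/(ζω_n) = 1.68 s.

t_s ≈ 1.68 s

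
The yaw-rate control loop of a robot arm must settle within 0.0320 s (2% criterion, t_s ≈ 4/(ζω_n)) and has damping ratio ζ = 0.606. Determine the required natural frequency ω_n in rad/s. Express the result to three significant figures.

ω_n ≈ 206 rad/s

Rearranging t_s ≈ 4/(ζω_n) gives ω_n = 4/(ζ·t_s) = 4/(0.606 × 0.0320) = 206 rad/s.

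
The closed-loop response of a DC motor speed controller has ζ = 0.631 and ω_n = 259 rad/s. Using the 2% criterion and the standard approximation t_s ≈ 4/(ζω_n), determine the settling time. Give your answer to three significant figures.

t_s ≈ 4/(ζω_n) = 4/(0.631 × 259) = 0.0245 s.

t_s ≈ 0.0245 s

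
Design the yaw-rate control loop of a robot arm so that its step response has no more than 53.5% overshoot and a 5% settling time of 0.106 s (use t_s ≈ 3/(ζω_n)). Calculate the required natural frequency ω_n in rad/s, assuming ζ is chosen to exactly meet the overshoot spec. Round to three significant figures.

ω_n ≈ 145 rad/s

ζ = −ln(OS)/√(π² + (ln OS)²). With OS = 0.535, ln OS = −0.6255 and ζ = 0.6255/3.203 = 0.195.
From t_s ≈ 3/(ζω_n): ω_n = 3/(ζ·t_s) = 3/(0.195·0.106) = 145 rad/s.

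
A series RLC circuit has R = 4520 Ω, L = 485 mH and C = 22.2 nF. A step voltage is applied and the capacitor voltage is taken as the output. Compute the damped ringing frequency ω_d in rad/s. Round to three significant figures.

For a series RLC circuit (capacitor voltage as output), ω_n = 1/√(LC) = 1/√(485 mH · 22.2 nF) = 9640 rad/s.
ζ = (R/2)·√(C/L) = (4520/2)·√(22.2 nF/485 mH) = 0.484.
ω_d = 9640·√(1 − 0.484²) = 8440 rad/s.

ω_d ≈ 8440 rad/s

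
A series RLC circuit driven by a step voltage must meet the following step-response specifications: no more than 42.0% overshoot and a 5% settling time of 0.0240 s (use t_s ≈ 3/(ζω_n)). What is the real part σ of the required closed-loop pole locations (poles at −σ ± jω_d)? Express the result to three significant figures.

The settling-time spec alone fixes σ = ζω_n = 3/t_s = 3/0.0240 = 125.
(Overshoot then fixes ζ = 0.266 and hence ω_d = σ·√(1−ζ²)/ζ = 453 rad/s.)

σ ≈ 125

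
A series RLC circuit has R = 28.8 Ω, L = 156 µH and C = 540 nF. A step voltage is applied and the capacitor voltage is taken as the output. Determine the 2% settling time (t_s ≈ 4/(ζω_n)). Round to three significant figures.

t_s ≈ 0.0000433 s

For a series RLC circuit (capacitor voltage as output), ω_n = 1/√(LC) = 1/√(156 µH · 540 nF) = 109000 rad/s.
ζ = (R/2)·√(C/L) = (28.8/2)·√(540 nF/156 µH) = 0.847.
t_s ≈ 4/(ζω_n) = 0.0000433 s.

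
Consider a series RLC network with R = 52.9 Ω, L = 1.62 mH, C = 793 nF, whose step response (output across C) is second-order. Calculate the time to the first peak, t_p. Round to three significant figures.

t_p ≈ 0.000139 s

For a series RLC circuit (capacitor voltage as output), ω_n = 1/√(LC) = 1/√(1.62 mH · 793 nF) = 27900 rad/s.
ζ = (R/2)·√(C/L) = (52.9/2)·√(793 nF/1.62 mH) = 0.585.
ω_d = 27900·√(1 − 0.585²) = 22600 rad/s. t_p = π/ω_d = 0.000139 s.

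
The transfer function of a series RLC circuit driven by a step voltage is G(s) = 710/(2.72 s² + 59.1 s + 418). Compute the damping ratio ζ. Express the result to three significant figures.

ζ ≈ 0.876

Dividing through by 2.72: denominator becomes s² + 21.73 s + 153.7.
So ω_n = √153.7 = 12.4 rad/s and ζ = 21.73/(2·12.4) = 0.876.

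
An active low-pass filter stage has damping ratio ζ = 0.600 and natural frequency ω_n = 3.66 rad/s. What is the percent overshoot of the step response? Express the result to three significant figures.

For an underdamped second-order system, %OS = 100·exp(−πζ/√(1−ζ²)).
πζ/√(1−ζ²) = π·0.600/√(1−0.360) = 2.356, so %OS = 100·e^(−2.356) = 9.48%.

%OS ≈ 9.48%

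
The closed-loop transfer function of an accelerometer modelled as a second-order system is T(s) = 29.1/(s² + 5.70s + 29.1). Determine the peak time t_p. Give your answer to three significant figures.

t_p ≈ 0.686 s

Matching coefficients with s² + 2ζω_n s + ω_n² gives ω_n² = 29.1 ⇒ ω_n = 5.39 rad/s, and ζ = 5.70/(2ω_n) = 0.528.
ω_d = 5.39·√(1 − 0.528²) = 4.58 rad/s. Then t_p = π/ω_d = 0.686 s.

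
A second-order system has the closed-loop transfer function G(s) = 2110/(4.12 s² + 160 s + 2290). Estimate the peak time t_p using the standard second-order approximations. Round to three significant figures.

Dividing through by 4.12: denominator becomes s² + 38.83 s + 555.8.
So ω_n = √555.8 = 23.6 rad/s and ζ = 38.83/(2·23.6) = 0.824.
ω_d = ω_n√(1−ζ²) = 13.4 rad/s. t_p = π/ω_d = 0.235 s.

t_p ≈ 0.235 s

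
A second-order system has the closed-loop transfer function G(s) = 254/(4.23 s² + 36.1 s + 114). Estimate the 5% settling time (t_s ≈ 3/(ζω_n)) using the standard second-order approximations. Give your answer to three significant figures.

Dividing through by 4.23: denominator becomes s² + 8.534 s + 26.95.
So ω_n = √26.95 = 5.19 rad/s and ζ = 8.534/(2·5.19) = 0.822.
t_s ≈ 3/(ζω_n) = 0.703 s.

t_s ≈ 0.703 s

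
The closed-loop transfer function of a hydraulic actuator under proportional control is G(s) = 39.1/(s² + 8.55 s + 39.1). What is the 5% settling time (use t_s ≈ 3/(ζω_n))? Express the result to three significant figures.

t_s ≈ 0.702 s

Matching coefficients with s² + 2ζω_n s + ω_n² gives ω_n² = 39.1 ⇒ ω_n = 6.25 rad/s, and ζ = 8.55/(2ω_n) = 0.684.
t_s ≈ 3/(ζω_n) = 3/(0.684·6.25) = 0.702 s.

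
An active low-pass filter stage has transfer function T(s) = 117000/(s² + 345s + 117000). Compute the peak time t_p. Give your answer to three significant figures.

Comparing the denominator to s² + 2ζω_n s + ω_n²: ω_n = √117000 = 342 rad/s, and 2ζω_n = 345 so ζ = 345/(2·342) = 0.504.
The damped frequency ω_d = ω_n√(1−ζ²) = 295 rad/s. Then t_p = π/ω_d = 0.0106 s.

t_p ≈ 0.0106 s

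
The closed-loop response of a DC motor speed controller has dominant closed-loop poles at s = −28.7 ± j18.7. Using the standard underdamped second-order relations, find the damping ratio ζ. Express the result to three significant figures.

With σ = 28.7, ω_d = 18.7: ω_n = √(σ²+ω_d²) = 34.3 rad/s, ζ = σ/ω_n = 0.838.

ζ ≈ 0.838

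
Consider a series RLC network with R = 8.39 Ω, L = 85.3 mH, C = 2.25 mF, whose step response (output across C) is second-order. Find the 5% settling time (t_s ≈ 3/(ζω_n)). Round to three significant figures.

For a series RLC circuit (capacitor voltage as output), ω_n = 1/√(LC) = 1/√(85.3 mH · 2.25 mF) = 72.2 rad/s.
ζ = (R/2)·√(C/L) = (8.39/2)·√(2.25 mF/85.3 mH) = 0.681.
t_s ≈ 3/(ζω_n) = 0.0610 s.

t_s ≈ 0.0610 s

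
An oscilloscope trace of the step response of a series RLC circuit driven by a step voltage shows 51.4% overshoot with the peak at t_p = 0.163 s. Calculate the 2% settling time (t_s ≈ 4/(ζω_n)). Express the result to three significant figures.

t_s ≈ 0.980 s

From the overshoot, ζ = −ln(OS)/√(π²+ln²(OS)) = 0.207.
From t_p = π/ω_d, ω_d = π/0.163 = 19.3 rad/s, so ω_n = ω_d/√(1−ζ²) = 19.7 rad/s.
t_s ≈ 4/(ζω_n) = 4/(0.207·19.7) = 0.980 s.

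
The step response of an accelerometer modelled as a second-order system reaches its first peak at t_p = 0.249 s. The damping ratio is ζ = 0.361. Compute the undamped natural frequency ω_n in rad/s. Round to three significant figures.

Peak time t_p = π/ω_d, so ω_d = π/t_p = π/0.249 = 12.6 rad/s.
ω_n = ω_d/√(1−ζ²) = 12.6/√0.870 = 13.5 rad/s.

ω_n ≈ 13.5 rad/s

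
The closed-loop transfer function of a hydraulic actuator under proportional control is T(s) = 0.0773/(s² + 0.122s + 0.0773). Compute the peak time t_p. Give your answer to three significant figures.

ω_n = √0.0773 = 0.278 rad/s; ζ = 0.122/(2·0.278) = 0.219.
The damped frequency ω_d = ω_n√(1−ζ²) = 0.271 rad/s. Then t_p = π/ω_d = 11.6 s.

t_p ≈ 11.6 s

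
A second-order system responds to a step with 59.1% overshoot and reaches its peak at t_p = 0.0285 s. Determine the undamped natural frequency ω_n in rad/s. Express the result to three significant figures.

ω_n ≈ 112 rad/s

From the overshoot, ζ = −ln(OS)/√(π²+ln²(OS)) = 0.165.
t_p = π/ω_d ⇒ ω_d = 110 rad/s; then ω_n = ω_d/√(1−ζ²) = 112 rad/s.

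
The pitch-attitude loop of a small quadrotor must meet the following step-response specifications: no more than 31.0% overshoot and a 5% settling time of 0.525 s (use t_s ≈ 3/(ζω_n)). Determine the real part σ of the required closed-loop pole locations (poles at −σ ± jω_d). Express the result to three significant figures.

σ ≈ 5.71

The settling-time spec alone fixes σ = ζω_n = 3/t_s = 3/0.525 = 5.71.
(Overshoot then fixes ζ = 0.349 and hence ω_d = σ·√(1−ζ²)/ζ = 15.3 rad/s.)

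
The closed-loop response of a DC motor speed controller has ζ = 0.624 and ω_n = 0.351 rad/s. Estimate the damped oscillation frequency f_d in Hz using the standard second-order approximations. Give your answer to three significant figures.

f_d ≈ 0.0437 Hz

ω_d = ω_n√(1−ζ²) = 0.351·√0.611 = 0.274 rad/s.
f_d = ω_d/(2π) = 0.0437 Hz.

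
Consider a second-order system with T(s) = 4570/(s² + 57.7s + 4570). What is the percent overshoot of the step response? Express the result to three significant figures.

Comparing the denominator to s² + 2ζω_n s + ω_n²: ω_n = √4570 = 67.6 rad/s, and 2ζω_n = 57.7 so ζ = 57.7/(2·67.6) = 0.427.
%OS = 100 e^{−πζ/√(1−ζ²)} with ζ = 0.427 gives 22.7%.

%OS ≈ 22.7%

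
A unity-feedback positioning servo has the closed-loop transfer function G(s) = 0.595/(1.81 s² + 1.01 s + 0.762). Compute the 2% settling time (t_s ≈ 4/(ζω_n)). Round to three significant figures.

Dividing through by 1.81: denominator becomes s² + 0.5580 s + 0.4210.
So ω_n = √0.4210 = 0.649 rad/s and ζ = 0.5580/(2·0.649) = 0.430.
t_s ≈ 4/(ζω_n) = 14.3 s.

t_s ≈ 14.3 s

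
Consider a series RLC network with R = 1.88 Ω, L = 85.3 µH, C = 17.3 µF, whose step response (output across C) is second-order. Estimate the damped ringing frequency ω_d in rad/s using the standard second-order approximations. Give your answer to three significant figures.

For a series RLC circuit (capacitor voltage as output), ω_n = 1/√(LC) = 1/√(85.3 µH · 17.3 µF) = 26000 rad/s.
ζ = (R/2)·√(C/L) = (1.88/2)·√(17.3 µF/85.3 µH) = 0.423.
ω_d = ω_n√(1−ζ²) = 23600 rad/s.

ω_d ≈ 23600 rad/s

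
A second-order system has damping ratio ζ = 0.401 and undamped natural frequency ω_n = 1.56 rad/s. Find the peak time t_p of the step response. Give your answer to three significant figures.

t_p ≈ 2.20 s

The damped frequency is ω_d = ω_n√(1−ζ²) = 1.56·√(1−0.161) = 1.43 rad/s.
Peak time t_p = π/ω_d = π/1.43 = 2.20 s.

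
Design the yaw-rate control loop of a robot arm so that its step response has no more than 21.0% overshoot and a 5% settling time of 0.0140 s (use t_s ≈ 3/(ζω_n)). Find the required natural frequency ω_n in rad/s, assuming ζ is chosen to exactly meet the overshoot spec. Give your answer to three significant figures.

From %OS = 100·exp(−πζ/√(1−ζ²)), invert to get ζ = −ln(OS)/√(π² + ln²(OS)) with OS = 0.210.
−ln 0.210 = 1.561, so ζ = 1.561/√(π² + 2.436) = 0.445.
Then ω_n = 3/(ζ t_s) = 3/(0.445 × 0.0140) = 482 rad/s.

ω_n ≈ 482 rad/s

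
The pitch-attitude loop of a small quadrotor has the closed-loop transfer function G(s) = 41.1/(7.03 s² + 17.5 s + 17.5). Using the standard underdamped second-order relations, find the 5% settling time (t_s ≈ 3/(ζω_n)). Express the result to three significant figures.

t_s ≈ 2.41 s

Dividing through by 7.03: denominator becomes s² + 2.489 s + 2.489.
So ω_n = √2.489 = 1.58 rad/s and ζ = 2.489/(2·1.58) = 0.789.
t_s ≈ 3/(ζω_n) = 2.41 s.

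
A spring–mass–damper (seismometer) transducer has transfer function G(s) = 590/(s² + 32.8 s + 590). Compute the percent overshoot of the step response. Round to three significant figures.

Comparing the denominator to s² + 2ζω_n s + ω_n²: ω_n = √590 = 24.3 rad/s, and 2ζω_n = 32.8 so ζ = 32.8/(2·24.3) = 0.675.
%OS = 100 e^{−πζ/√(1−ζ²)} with ζ = 0.675 gives 5.64%.

%OS ≈ 5.64%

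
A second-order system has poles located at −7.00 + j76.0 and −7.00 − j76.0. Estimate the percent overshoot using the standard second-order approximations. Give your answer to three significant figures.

The poles are at −σ ± jω_d with σ = 7.00 and ω_d = 76.0, so ω_n = √(σ²+ω_d²) = 76.3 rad/s and ζ = σ/ω_n = 0.0917.
%OS = 100·exp(−πζ/√(1−ζ²)) = 74.9%.

%OS ≈ 74.9%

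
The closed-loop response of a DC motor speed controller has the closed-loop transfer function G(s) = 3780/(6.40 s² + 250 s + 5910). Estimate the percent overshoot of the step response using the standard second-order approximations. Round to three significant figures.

%OS ≈ 7.17%

Dividing through by 6.40: denominator becomes s² + 39.06 s + 923.4.
So ω_n = √923.4 = 30.4 rad/s and ζ = 39.06/(2·30.4) = 0.643.
%OS = 100 e^{−πζ/√(1−ζ²)} with ζ = 0.643 gives 7.17%.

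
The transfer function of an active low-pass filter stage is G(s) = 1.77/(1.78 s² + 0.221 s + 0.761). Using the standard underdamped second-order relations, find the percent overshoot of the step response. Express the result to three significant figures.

%OS ≈ 74.1%

Dividing through by 1.78: denominator becomes s² + 0.1242 s + 0.4275.
So ω_n = √0.4275 = 0.654 rad/s and ζ = 0.1242/(2·0.654) = 0.0949.
%OS = 100 e^{−πζ/√(1−ζ²)} with ζ = 0.0949 gives 74.1%.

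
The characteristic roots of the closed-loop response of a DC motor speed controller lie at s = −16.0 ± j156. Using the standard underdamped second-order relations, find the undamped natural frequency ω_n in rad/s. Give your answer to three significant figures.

The poles are at −σ ± jω_d with σ = 16.0 and ω_d = 156, so ω_n = √(σ²+ω_d²) = 157 rad/s and ζ = σ/ω_n = 0.102.

ω_n ≈ 157 rad/s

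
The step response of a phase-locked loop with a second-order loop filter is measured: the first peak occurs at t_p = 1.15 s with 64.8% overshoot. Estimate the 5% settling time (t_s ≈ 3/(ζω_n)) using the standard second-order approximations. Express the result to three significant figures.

t_s ≈ 7.95 s

ζ from %OS: ζ = |ln 0.648|/√(π²+ln²0.648) = 0.137.
From t_p = π/ω_d, ω_d = π/1.15 = 2.73 rad/s, so ω_n = ω_d/√(1−ζ²) = 2.76 rad/s.
t_s ≈ 3/(ζω_n) = 3/(0.137·2.76) = 7.95 s.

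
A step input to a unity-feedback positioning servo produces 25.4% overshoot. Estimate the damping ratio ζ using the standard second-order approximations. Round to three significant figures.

ζ ≈ 0.400

From %OS = 100·exp(−πζ/√(1−ζ²)), invert to get ζ = −ln(OS)/√(π² + ln²(OS)) with OS = 0.254.
−ln 0.254 = 1.370, so ζ = 1.370/√(π² + 1.878) = 0.400.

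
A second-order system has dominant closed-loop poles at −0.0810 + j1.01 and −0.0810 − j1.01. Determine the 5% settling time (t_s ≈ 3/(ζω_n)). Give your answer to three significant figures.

For poles at −σ ± jω_d, ζω_n = σ = 0.0810, so t_s ≈ 3/σ = 37.0 s.

t_s ≈ 37.0 s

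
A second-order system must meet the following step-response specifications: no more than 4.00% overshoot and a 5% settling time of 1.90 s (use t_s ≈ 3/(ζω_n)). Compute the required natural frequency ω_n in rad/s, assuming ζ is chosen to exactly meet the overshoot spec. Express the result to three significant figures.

ω_n ≈ 2.21 rad/s

From %OS = 100·exp(−πζ/√(1−ζ²)), invert to get ζ = −ln(OS)/√(π² + ln²(OS)) with OS = 0.0400.
−ln 0.0400 = 3.219, so ζ = 3.219/√(π² + 10.36) = 0.716.
From t_s ≈ 3/(ζω_n): ω_n = 3/(ζ·t_s) = 3/(0.716·1.90) = 2.21 rad/s.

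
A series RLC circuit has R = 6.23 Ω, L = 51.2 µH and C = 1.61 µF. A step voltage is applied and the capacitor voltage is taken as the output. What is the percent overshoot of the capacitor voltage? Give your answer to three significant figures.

%OS ≈ 12.5%

For a series RLC circuit (capacitor voltage as output), ω_n = 1/√(LC) = 1/√(51.2 µH · 1.61 µF) = 110000 rad/s.
ζ = (R/2)·√(C/L) = (6.23/2)·√(1.61 µF/51.2 µH) = 0.552.
%OS = 100 e^{−πζ/√(1−ζ²)} with ζ = 0.552 gives 12.5%.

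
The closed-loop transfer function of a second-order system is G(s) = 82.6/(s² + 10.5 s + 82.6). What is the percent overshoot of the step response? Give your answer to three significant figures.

Matching coefficients with s² + 2ζω_n s + ω_n² gives ω_n² = 82.6 ⇒ ω_n = 9.09 rad/s, and ζ = 10.5/(2ω_n) = 0.578.
%OS = 100 e^{−πζ/√(1−ζ²)} with ζ = 0.578 gives 10.8%.

%OS ≈ 10.8%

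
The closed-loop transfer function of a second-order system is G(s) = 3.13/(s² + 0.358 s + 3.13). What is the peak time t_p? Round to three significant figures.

Matching coefficients with s² + 2ζω_n s + ω_n² gives ω_n² = 3.13 ⇒ ω_n = 1.77 rad/s, and ζ = 0.358/(2ω_n) = 0.101.
ω_d = 1.77·√(1 − 0.101²) = 1.76 rad/s. Then t_p = π/ω_d = 1.78 s.

t_p ≈ 1.78 s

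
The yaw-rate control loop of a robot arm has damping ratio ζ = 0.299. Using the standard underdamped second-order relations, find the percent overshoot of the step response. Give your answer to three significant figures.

%OS ≈ 37.4%

For an underdamped second-order system, %OS = 100·exp(−πζ/√(1−ζ²)).
πζ/√(1−ζ²) = π·0.299/√(1−0.0894) = 0.9844, so %OS = 100·e^(−0.9844) = 37.4%.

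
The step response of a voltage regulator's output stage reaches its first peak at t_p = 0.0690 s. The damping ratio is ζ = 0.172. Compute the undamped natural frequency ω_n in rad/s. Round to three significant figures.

ω_n ≈ 46.2 rad/s

Peak time t_p = π/ω_d, so ω_d = π/t_p = π/0.0690 = 45.5 rad/s.
ω_n = ω_d/√(1−ζ²) = 45.5/√0.970 = 46.2 rad/s.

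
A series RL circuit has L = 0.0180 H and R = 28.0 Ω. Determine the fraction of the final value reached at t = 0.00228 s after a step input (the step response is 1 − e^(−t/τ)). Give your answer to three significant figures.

y/y_∞ ≈ 0.971

τ = L/R = 0.0180/28.0 = 0.000643 s.
y(t)/y_∞ = 1 − e^(−t/τ) = 1 − e^(−0.00228/0.000643) = 1 − e^(−3.55) = 0.971.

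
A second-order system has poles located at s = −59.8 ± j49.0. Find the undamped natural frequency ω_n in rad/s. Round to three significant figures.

With σ = 59.8, ω_d = 49.0: ω_n = √(σ²+ω_d²) = 77.3 rad/s, ζ = σ/ω_n = 0.773.

ω_n ≈ 77.3 rad/s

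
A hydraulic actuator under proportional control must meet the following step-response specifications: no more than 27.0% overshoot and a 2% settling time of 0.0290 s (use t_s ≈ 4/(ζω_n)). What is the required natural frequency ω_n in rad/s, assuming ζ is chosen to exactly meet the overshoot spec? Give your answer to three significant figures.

ω_n ≈ 359 rad/s

ζ = −ln(OS)/√(π² + (ln OS)²). With OS = 0.270, ln OS = −1.309 and ζ = 1.309/3.404 = 0.385.
Then ω_n = 4/(ζ t_s) = 4/(0.385 × 0.0290) = 359 rad/s.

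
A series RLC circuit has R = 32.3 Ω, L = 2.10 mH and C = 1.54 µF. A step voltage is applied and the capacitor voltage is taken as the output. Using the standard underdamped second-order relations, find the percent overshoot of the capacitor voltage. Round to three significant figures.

%OS ≈ 21.7%

For a series RLC circuit (capacitor voltage as output), ω_n = 1/√(LC) = 1/√(2.10 mH · 1.54 µF) = 17600 rad/s.
ζ = (R/2)·√(C/L) = (32.3/2)·√(1.54 µF/2.10 mH) = 0.437.
%OS = 100·exp(−πζ/√(1−ζ²)) = 21.7%.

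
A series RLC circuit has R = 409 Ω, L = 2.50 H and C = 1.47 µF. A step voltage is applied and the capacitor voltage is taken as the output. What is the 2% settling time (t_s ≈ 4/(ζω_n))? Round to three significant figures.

t_s ≈ 0.0489 s

For a series RLC circuit (capacitor voltage as output), ω_n = 1/√(LC) = 1/√(2.50 H · 1.47 µF) = 522 rad/s.
ζ = (R/2)·√(C/L) = (409/2)·√(1.47 µF/2.50 H) = 0.157.
t_s ≈ 4/(ζω_n) = 0.0489 s.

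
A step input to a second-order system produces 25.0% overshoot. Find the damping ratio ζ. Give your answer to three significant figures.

From %OS = 100·exp(−πζ/√(1−ζ²)), invert to get ζ = −ln(OS)/√(π² + ln²(OS)) with OS = 0.250.
−ln 0.250 = 1.386, so ζ = 1.386/√(π² + 1.922) = 0.404.

ζ ≈ 0.404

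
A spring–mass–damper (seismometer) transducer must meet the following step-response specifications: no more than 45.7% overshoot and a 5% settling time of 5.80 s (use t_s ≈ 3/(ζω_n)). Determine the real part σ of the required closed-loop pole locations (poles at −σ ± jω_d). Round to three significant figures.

The settling-time spec alone fixes σ = ζω_n = 3/t_s = 3/5.80 = 0.517.
(Overshoot then fixes ζ = 0.242 and hence ω_d = σ·√(1−ζ²)/ζ = 2.08 rad/s.)

σ ≈ 0.517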